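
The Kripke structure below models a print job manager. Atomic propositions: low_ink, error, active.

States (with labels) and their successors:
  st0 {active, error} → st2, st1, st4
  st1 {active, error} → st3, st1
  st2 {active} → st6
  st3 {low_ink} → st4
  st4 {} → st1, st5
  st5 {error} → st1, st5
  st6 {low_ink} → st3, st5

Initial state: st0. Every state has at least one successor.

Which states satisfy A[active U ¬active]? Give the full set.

{st2, st3, st4, st5, st6}

States satisfying active: {st0, st1, st2}.
States satisfying ¬active: {st3, st4, st5, st6}.
States satisfying A[active U ¬active]: {st2, st3, st4, st5, st6}.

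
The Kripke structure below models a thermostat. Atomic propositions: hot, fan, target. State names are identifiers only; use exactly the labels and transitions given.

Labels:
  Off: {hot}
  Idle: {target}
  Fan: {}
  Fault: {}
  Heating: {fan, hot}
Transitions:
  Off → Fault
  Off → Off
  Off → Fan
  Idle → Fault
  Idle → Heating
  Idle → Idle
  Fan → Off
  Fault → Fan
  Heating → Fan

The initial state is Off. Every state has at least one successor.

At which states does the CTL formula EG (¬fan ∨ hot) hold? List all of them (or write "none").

States satisfying ¬fan ∨ hot: {Off, Idle, Fan, Fault, Heating}.
States satisfying EG (¬fan ∨ hot): {Off, Idle, Fan, Fault, Heating}.

{Off, Idle, Fan, Fault, Heating}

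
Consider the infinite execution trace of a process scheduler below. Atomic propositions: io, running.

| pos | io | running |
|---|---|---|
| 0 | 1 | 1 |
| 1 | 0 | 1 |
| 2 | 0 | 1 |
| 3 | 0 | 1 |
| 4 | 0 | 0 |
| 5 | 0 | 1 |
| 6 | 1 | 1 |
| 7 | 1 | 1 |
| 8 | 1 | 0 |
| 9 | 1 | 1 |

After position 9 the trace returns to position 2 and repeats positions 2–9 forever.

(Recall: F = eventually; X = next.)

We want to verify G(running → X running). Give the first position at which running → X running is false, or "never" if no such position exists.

3

Check running → X running at each position in order: 0 ✓, 1 ✓, 2 ✓.
At position 3 the labels are {running} and the next position 4 has {}, so running → X running is false there. This is the first violation.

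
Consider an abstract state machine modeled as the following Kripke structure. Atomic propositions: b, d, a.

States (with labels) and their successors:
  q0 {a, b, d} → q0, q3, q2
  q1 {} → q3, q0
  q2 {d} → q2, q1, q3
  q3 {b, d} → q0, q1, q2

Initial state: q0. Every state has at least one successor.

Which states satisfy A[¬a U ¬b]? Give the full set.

{q1, q2}

States satisfying ¬a: {q1, q2, q3}.
States satisfying ¬b: {q1, q2}.
States satisfying A[¬a U ¬b]: {q1, q2}.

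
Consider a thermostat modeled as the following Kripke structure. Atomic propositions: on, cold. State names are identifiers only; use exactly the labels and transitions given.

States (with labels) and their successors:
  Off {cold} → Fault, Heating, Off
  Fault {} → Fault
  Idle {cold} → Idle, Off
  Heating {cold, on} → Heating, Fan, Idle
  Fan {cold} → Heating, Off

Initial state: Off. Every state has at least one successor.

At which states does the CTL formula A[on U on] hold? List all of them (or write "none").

{Heating}

States satisfying on: {Heating}.
States satisfying A[on U on]: {Heating}.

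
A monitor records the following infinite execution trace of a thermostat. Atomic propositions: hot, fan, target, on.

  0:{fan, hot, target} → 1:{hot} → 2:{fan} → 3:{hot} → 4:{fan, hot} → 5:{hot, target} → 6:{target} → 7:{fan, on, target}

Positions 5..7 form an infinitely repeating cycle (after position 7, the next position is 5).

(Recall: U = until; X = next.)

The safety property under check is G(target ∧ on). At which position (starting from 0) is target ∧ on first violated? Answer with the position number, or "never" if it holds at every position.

0

At position 0 the labels are {fan, hot, target}, so target ∧ on is false there. This is the first violation.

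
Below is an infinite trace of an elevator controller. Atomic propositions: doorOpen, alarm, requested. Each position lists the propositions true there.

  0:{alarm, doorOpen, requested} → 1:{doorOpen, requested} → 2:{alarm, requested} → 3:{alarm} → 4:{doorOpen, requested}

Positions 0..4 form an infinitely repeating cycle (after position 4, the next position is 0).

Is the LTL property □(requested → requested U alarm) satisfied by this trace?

requested → requested U alarm holds at every position 0..4, and those are all positions ever visited, so □(requested → requested U alarm) holds.
Positions where requested holds: 0, 1, 2, 4.
Check requested U alarm at each: 0→ok, 1→ok, 2→ok, 4→ok.

Satisfied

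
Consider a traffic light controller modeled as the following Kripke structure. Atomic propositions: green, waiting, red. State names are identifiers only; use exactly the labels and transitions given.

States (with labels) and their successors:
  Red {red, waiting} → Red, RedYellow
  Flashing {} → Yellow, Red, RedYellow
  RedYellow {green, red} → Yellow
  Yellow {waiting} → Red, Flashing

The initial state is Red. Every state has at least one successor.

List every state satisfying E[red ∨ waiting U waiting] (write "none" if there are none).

States satisfying red ∨ waiting: {Red, RedYellow, Yellow}.
States satisfying waiting: {Red, Yellow}.
States satisfying E[red ∨ waiting U waiting]: {Red, RedYellow, Yellow}.

{Red, RedYellow, Yellow}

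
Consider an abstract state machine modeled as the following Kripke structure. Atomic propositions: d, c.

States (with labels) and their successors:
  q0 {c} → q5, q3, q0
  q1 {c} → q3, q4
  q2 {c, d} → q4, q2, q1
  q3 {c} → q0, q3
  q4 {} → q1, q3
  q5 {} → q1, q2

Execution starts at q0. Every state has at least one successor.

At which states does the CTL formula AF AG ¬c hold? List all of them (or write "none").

none

States satisfying AG ¬c: ∅.
States satisfying AF AG ¬c: ∅.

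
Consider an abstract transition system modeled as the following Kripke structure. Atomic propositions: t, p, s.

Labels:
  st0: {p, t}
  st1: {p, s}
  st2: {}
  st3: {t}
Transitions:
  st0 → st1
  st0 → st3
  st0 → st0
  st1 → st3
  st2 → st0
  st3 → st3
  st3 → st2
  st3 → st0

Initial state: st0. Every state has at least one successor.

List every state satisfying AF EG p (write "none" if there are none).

States satisfying EG p: {st0}.
States satisfying AF EG p: {st0, st2}.

{st0, st2}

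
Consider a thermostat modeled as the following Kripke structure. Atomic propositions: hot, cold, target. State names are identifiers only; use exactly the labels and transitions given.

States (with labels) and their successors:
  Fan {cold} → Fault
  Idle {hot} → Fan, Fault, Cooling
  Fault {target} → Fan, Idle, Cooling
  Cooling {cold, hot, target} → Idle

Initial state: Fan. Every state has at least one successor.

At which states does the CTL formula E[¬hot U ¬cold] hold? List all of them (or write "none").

States satisfying ¬hot: {Fan, Fault}.
States satisfying ¬cold: {Idle, Fault}.
States satisfying E[¬hot U ¬cold]: {Fan, Idle, Fault}.

{Fan, Idle, Fault}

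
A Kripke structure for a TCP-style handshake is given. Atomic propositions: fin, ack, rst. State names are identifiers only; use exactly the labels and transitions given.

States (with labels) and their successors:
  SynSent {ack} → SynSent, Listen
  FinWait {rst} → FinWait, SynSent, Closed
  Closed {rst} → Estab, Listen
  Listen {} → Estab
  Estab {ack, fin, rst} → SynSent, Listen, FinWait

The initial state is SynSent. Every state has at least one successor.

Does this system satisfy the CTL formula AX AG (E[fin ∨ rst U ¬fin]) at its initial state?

Satisfied

States satisfying AG (E[fin ∨ rst U ¬fin]): {SynSent, FinWait, Closed, Listen, Estab}.
States satisfying AX AG (E[fin ∨ rst U ¬fin]): {SynSent, FinWait, Closed, Listen, Estab}.
SynSent ∈ Sat(AX AG (E[fin ∨ rst U ¬fin])).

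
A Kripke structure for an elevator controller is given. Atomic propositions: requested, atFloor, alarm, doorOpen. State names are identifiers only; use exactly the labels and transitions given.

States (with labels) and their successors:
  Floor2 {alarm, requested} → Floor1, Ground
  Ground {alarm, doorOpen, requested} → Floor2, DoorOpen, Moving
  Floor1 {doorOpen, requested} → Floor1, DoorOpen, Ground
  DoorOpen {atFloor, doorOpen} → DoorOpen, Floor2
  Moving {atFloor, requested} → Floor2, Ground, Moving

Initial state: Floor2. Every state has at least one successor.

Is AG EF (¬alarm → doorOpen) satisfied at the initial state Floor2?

States satisfying EF (¬alarm → doorOpen): {Floor2, Ground, Floor1, DoorOpen, Moving}.
States satisfying AG EF (¬alarm → doorOpen): {Floor2, Ground, Floor1, DoorOpen, Moving}.
Every state reachable from Floor2 satisfies EF (¬alarm → doorOpen).
Floor2 ∈ Sat(AG EF (¬alarm → doorOpen)).

Satisfied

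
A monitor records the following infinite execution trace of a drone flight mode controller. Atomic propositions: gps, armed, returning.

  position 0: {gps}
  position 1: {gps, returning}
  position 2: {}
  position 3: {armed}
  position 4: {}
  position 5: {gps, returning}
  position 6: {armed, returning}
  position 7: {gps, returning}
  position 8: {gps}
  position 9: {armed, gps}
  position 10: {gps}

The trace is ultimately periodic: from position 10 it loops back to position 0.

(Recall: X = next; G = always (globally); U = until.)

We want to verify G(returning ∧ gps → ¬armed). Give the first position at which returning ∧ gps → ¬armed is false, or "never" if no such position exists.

never

returning ∧ gps → ¬armed holds at every position 0..10, and those are all the positions the trace ever visits, so the invariant G(returning ∧ gps → ¬armed) is never violated.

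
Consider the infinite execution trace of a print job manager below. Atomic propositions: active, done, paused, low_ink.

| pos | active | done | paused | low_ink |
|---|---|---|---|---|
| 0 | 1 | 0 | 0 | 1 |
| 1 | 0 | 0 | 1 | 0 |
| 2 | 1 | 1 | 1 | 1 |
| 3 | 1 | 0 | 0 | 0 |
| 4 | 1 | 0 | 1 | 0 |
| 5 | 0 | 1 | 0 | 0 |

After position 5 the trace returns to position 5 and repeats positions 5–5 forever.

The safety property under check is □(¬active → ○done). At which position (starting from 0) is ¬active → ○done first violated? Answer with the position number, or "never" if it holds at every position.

never

¬active → ○done holds at every position 0..5, and those are all the positions the trace ever visits, so the invariant □(¬active → ○done) is never violated.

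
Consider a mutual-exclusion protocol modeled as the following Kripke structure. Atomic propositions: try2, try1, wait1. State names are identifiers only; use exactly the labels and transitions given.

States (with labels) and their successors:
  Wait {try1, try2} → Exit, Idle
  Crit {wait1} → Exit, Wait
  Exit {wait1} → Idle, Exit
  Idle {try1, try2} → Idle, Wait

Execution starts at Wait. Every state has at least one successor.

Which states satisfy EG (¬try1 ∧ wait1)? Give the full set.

States satisfying ¬try1 ∧ wait1: {Crit, Exit}.
States satisfying EG (¬try1 ∧ wait1): {Crit, Exit}.

{Crit, Exit}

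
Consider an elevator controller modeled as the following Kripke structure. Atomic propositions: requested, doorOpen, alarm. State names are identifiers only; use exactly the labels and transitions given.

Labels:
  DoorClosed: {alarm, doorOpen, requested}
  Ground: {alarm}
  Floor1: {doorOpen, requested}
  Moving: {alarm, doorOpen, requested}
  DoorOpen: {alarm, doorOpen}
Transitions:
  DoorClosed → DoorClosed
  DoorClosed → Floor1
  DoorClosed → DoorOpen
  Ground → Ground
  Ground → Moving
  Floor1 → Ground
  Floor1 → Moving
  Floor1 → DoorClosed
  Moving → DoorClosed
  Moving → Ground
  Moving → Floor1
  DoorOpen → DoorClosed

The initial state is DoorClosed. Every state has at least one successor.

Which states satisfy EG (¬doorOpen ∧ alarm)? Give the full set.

States satisfying ¬doorOpen ∧ alarm: {Ground}.
States satisfying EG (¬doorOpen ∧ alarm): {Ground}.

{Ground}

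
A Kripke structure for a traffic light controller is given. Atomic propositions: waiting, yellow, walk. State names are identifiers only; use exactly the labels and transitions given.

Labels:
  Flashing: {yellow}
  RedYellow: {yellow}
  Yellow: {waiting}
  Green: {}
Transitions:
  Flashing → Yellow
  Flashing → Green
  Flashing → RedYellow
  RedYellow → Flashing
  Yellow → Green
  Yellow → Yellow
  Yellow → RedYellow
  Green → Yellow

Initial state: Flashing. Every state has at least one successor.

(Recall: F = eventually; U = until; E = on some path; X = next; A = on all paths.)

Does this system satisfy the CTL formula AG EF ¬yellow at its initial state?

States satisfying EF ¬yellow: {Flashing, RedYellow, Yellow, Green}.
States satisfying AG EF ¬yellow: {Flashing, RedYellow, Yellow, Green}.
Every state reachable from Flashing satisfies EF ¬yellow.
Flashing ∈ Sat(AG EF ¬yellow).

Satisfied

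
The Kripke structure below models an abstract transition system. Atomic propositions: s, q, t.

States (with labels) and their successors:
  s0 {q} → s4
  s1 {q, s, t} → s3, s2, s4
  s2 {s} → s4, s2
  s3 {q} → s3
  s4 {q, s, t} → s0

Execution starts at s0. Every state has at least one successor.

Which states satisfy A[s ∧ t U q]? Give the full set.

States satisfying s ∧ t: {s1, s4}.
States satisfying q: {s0, s1, s3, s4}.
States satisfying A[s ∧ t U q]: {s0, s1, s3, s4}.

{s0, s1, s3, s4}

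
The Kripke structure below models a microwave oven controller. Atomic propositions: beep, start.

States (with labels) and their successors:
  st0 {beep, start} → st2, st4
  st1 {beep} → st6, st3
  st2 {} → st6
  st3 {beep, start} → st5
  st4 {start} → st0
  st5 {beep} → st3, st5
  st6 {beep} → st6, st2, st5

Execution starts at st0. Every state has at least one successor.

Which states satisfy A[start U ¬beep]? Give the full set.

States satisfying start: {st0, st3, st4}.
States satisfying ¬beep: {st2, st4}.
States satisfying A[start U ¬beep]: {st0, st2, st4}.

{st0, st2, st4}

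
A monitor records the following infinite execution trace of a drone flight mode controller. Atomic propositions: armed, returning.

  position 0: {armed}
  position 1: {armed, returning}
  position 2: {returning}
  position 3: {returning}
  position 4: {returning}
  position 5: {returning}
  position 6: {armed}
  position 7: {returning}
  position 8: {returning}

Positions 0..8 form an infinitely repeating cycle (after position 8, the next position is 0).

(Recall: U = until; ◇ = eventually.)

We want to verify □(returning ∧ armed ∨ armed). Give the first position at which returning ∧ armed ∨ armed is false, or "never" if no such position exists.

Check returning ∧ armed ∨ armed at each position in order: 0 ✓, 1 ✓.
At position 2 the labels are {returning}, so returning ∧ armed ∨ armed is false there. This is the first violation.

2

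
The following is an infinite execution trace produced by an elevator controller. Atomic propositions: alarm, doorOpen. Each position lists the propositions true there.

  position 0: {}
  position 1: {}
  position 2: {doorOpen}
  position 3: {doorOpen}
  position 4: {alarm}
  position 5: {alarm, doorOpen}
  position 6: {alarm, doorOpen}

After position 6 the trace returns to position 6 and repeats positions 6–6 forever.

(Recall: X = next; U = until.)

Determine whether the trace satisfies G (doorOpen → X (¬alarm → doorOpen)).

doorOpen → X (¬alarm → doorOpen) holds at every position 0..6, and those are all positions ever visited, so G (doorOpen → X (¬alarm → doorOpen)) holds.
Positions where doorOpen holds: 2, 3, 5, 6.
Check X (¬alarm → doorOpen) at each: 2→ok, 3→ok, 5→ok, 6→ok.

Holds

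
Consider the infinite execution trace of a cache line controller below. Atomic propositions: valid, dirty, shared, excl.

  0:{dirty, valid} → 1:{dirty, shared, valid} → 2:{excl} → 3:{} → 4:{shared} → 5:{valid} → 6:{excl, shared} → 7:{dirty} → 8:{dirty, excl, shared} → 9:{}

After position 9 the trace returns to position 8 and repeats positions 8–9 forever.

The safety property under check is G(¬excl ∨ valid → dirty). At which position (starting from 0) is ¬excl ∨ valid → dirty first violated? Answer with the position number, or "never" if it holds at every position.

3

Check ¬excl ∨ valid → dirty at each position in order: 0 ✓, 1 ✓, 2 ✓.
At position 3 the labels are {}, so ¬excl ∨ valid → dirty is false there. This is the first violation.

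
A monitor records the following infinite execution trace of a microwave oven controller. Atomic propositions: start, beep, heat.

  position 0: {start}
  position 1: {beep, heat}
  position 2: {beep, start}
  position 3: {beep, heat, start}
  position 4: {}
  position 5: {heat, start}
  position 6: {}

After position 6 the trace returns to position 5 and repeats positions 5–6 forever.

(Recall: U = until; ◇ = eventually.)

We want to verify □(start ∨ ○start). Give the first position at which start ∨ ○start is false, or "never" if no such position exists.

start ∨ ○start holds at every position 0..6, and those are all the positions the trace ever visits, so the invariant □(start ∨ ○start) is never violated.

never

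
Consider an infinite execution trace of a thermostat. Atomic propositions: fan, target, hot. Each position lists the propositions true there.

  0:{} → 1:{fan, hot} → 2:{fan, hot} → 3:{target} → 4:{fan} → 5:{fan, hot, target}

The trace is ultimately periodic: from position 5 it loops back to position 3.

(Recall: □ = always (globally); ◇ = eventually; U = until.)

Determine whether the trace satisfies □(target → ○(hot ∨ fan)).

target → ○(hot ∨ fan) must hold at every position from 0 onward. It fails at position 5, so □(target → ○(hot ∨ fan)) is false.
Positions where target holds: 3, 5.
Check ○(hot ∨ fan) at each: 3→ok, 5→fails.

No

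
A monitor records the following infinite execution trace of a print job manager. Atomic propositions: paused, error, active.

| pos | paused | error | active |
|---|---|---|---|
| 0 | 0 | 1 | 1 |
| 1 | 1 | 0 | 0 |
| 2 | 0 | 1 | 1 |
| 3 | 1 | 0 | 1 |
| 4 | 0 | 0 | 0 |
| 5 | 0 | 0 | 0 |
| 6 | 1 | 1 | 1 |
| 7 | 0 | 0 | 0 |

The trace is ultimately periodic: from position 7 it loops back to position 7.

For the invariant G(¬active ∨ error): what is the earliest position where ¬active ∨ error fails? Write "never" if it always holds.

Check ¬active ∨ error at each position in order: 0 ✓, 1 ✓, 2 ✓.
At position 3 the labels are {active, paused}, so ¬active ∨ error is false there. This is the first violation.

3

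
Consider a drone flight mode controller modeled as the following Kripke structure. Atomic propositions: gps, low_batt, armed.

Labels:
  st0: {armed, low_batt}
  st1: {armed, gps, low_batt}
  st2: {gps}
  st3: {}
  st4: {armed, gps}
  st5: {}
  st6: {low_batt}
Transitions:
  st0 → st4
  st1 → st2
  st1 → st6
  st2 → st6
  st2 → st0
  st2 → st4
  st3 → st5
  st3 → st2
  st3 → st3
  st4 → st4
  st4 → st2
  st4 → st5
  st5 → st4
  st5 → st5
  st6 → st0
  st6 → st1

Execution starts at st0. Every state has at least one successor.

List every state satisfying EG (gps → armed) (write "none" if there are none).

States satisfying gps → armed: {st0, st1, st3, st4, st5, st6}.
States satisfying EG (gps → armed): {st0, st1, st3, st4, st5, st6}.

{st0, st1, st3, st4, st5, st6}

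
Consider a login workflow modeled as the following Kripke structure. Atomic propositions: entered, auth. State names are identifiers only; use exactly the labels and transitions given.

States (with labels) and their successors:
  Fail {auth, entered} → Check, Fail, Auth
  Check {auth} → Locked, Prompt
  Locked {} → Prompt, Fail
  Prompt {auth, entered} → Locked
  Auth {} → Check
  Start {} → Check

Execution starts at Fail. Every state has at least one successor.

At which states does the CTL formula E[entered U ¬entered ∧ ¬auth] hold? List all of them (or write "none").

{Fail, Locked, Prompt, Auth, Start}

States satisfying entered: {Fail, Prompt}.
States satisfying ¬entered ∧ ¬auth: {Locked, Auth, Start}.
States satisfying E[entered U ¬entered ∧ ¬auth]: {Fail, Locked, Prompt, Auth, Start}.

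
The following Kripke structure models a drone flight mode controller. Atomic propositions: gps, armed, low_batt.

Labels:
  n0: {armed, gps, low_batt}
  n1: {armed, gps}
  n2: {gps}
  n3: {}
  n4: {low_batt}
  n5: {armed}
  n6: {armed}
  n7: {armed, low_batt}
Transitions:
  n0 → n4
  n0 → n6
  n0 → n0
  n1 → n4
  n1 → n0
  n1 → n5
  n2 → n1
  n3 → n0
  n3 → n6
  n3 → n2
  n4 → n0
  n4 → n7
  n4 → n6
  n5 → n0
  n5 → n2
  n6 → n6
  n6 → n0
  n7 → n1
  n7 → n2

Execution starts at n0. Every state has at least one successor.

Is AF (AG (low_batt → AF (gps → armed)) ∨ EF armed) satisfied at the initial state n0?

Satisfied

States satisfying AG (low_batt → AF (gps → armed)) ∨ EF armed: {n0, n1, n2, n3, n4, n5, n6, n7}.
States satisfying AF (AG (low_batt → AF (gps → armed)) ∨ EF armed): {n0, n1, n2, n3, n4, n5, n6, n7}.
n0 ∈ Sat(AF (AG (low_batt → AF (gps → armed)) ∨ EF armed)).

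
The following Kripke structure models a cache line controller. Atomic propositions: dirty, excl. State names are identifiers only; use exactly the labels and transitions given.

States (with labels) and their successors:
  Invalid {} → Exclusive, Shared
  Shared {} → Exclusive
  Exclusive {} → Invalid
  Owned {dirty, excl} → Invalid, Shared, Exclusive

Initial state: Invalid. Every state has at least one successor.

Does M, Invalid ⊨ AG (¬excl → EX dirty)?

No

States satisfying ¬excl → EX dirty: {Owned}.
States satisfying AG (¬excl → EX dirty): ∅.
Exclusive is reachable from Invalid and violates ¬excl → EX dirty, so AG fails at Invalid.
Invalid ∉ Sat(AG (¬excl → EX dirty)).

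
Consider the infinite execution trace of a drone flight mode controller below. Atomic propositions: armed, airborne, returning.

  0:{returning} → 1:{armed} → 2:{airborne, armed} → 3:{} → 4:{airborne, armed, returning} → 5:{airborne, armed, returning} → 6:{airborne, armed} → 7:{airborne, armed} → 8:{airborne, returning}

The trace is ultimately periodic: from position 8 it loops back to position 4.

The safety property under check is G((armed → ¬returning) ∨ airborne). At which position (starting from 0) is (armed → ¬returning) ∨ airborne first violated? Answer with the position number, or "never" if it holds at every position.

(armed → ¬returning) ∨ airborne holds at every position 0..8, and those are all the positions the trace ever visits, so the invariant G((armed → ¬returning) ∨ airborne) is never violated.

never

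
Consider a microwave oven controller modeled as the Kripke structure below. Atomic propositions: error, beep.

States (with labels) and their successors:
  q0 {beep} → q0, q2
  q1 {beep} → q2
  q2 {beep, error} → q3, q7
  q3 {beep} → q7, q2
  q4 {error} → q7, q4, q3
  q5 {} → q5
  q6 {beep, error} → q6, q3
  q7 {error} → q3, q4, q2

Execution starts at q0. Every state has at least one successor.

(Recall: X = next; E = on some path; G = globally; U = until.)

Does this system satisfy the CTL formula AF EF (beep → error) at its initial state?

States satisfying EF (beep → error): {q0, q1, q2, q3, q4, q5, q6, q7}.
States satisfying AF EF (beep → error): {q0, q1, q2, q3, q4, q5, q6, q7}.
q0 ∈ Sat(AF EF (beep → error)).

Satisfied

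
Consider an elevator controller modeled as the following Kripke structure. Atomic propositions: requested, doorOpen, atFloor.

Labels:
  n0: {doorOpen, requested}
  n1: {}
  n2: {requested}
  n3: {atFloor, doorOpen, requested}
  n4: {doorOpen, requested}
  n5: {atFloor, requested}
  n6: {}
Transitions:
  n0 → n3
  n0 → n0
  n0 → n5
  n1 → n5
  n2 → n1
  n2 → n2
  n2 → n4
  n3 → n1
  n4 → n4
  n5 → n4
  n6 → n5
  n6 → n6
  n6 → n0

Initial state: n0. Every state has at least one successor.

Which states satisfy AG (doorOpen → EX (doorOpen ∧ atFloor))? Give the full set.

States satisfying doorOpen → EX (doorOpen ∧ atFloor): {n0, n1, n2, n5, n6}.
States satisfying AG (doorOpen → EX (doorOpen ∧ atFloor)): ∅.

none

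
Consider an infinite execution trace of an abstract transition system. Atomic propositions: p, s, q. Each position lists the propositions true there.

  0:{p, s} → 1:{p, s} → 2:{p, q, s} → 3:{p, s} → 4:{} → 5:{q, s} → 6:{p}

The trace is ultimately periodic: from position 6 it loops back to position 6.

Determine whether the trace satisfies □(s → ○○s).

Does not hold

s → ○○s must hold at every position from 0 onward. It fails at position 2, so □(s → ○○s) is false.
Positions where s holds: 0, 1, 2, 3, 5.
Check ○○s at each: 0→ok, 1→ok, 2→fails, 3→ok, 5→fails.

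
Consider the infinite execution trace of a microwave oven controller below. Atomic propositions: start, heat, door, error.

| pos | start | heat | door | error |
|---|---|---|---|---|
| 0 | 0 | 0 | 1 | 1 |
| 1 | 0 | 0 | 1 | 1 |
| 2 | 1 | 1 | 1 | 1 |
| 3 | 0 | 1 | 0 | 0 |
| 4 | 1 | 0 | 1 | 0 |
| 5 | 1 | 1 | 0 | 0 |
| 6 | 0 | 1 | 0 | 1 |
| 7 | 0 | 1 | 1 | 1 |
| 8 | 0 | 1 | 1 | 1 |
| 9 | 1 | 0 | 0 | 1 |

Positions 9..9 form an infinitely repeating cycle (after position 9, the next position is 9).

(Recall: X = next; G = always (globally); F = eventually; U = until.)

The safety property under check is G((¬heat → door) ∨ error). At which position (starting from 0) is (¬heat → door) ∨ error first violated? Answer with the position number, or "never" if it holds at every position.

(¬heat → door) ∨ error holds at every position 0..9, and those are all the positions the trace ever visits, so the invariant G((¬heat → door) ∨ error) is never violated.

never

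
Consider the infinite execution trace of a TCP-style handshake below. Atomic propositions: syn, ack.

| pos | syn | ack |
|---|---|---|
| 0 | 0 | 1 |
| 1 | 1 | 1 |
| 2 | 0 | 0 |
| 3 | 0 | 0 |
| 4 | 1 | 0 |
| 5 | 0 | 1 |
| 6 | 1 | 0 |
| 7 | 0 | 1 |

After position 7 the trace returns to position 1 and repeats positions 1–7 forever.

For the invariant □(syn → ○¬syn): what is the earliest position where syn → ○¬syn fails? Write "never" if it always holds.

never

syn → ○¬syn holds at every position 0..7, and those are all the positions the trace ever visits, so the invariant □(syn → ○¬syn) is never violated.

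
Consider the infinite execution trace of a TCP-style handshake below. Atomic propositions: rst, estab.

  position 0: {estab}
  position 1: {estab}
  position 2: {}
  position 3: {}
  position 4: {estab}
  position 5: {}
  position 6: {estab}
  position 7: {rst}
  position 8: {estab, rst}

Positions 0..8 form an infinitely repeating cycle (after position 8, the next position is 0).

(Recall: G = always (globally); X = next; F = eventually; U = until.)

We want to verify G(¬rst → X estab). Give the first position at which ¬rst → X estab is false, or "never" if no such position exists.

Check ¬rst → X estab at each position in order: 0 ✓.
At position 1 the labels are {estab} and the next position 2 has {}, so ¬rst → X estab is false there. This is the first violation.

1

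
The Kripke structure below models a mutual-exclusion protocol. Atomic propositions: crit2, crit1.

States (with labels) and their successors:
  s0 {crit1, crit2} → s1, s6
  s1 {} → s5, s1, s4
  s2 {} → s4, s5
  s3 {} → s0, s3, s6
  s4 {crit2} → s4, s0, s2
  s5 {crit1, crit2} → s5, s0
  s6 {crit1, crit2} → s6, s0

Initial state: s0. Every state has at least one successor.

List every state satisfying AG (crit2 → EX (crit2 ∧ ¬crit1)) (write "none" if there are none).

States satisfying crit2 → EX (crit2 ∧ ¬crit1): {s1, s2, s3, s4}.
States satisfying AG (crit2 → EX (crit2 ∧ ¬crit1)): ∅.

none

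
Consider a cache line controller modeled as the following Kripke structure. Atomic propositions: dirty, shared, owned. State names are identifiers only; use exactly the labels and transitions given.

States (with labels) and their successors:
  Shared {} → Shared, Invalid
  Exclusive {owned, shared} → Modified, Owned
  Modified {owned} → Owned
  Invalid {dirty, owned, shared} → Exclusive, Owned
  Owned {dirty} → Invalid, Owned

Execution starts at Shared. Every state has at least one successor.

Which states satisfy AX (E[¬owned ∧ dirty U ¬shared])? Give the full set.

States satisfying E[¬owned ∧ dirty U ¬shared]: {Shared, Modified, Owned}.
States satisfying AX (E[¬owned ∧ dirty U ¬shared]): {Exclusive, Modified}.

{Exclusive, Modified}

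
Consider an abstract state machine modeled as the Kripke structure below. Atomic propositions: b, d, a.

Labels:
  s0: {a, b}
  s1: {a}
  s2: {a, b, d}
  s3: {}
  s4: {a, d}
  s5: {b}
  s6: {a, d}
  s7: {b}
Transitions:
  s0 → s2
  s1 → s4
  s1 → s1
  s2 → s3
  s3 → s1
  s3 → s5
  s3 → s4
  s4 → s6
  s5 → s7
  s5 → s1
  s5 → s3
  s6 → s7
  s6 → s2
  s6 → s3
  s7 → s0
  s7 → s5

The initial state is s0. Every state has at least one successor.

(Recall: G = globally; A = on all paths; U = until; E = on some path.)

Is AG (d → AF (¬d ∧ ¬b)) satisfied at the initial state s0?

States satisfying d → AF (¬d ∧ ¬b): {s0, s1, s2, s3, s5, s7}.
States satisfying AG (d → AF (¬d ∧ ¬b)): ∅.
s4 is reachable from s0 and violates d → AF (¬d ∧ ¬b), so AG fails at s0.
s0 ∉ Sat(AG (d → AF (¬d ∧ ¬b))).

Does not hold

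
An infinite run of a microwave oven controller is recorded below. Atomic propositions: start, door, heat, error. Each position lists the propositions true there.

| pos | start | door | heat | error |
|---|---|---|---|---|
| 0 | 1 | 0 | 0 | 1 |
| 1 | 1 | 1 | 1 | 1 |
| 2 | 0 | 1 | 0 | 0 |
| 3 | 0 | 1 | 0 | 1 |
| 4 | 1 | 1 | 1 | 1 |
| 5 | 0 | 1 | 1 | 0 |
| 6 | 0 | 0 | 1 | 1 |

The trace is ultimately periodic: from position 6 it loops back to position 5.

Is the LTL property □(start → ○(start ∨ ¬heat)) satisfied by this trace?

No

start → ○(start ∨ ¬heat) must hold at every position from 0 onward. It fails at position 4, so □(start → ○(start ∨ ¬heat)) is false.
Positions where start holds: 0, 1, 4.
Check ○(start ∨ ¬heat) at each: 0→ok, 1→ok, 4→fails.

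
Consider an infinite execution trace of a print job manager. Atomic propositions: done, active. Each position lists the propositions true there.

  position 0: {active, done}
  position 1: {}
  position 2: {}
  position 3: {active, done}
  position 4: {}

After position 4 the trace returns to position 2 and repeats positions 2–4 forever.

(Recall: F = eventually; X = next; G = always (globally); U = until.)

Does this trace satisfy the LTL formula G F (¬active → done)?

F (¬active → done) holds at every position 0..4, and those are all positions ever visited, so G F (¬active → done) holds.

Yes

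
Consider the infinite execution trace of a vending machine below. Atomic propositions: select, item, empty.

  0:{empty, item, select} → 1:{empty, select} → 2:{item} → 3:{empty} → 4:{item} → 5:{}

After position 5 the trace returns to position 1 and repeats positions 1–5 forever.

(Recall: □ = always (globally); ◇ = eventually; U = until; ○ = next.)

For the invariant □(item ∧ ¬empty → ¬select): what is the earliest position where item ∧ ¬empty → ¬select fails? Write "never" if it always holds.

item ∧ ¬empty → ¬select holds at every position 0..5, and those are all the positions the trace ever visits, so the invariant □(item ∧ ¬empty → ¬select) is never violated.

never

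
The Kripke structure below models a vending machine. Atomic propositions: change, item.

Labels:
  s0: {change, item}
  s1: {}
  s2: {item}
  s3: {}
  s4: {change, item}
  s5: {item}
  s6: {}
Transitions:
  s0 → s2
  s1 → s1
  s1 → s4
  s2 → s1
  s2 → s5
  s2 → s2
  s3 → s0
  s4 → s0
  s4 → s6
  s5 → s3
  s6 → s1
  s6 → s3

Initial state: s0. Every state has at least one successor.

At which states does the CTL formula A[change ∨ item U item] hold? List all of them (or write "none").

{s0, s2, s4, s5}

States satisfying change ∨ item: {s0, s2, s4, s5}.
States satisfying item: {s0, s2, s4, s5}.
States satisfying A[change ∨ item U item]: {s0, s2, s4, s5}.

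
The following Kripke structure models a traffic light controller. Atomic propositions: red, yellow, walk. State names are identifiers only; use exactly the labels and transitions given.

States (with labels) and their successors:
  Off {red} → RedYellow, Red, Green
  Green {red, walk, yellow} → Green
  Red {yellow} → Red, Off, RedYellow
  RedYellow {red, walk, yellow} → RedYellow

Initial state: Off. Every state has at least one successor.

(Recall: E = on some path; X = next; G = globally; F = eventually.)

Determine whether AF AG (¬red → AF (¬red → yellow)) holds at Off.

States satisfying AG (¬red → AF (¬red → yellow)): {Off, Green, Red, RedYellow}.
States satisfying AF AG (¬red → AF (¬red → yellow)): {Off, Green, Red, RedYellow}.
Off ∈ Sat(AF AG (¬red → AF (¬red → yellow))).

Satisfied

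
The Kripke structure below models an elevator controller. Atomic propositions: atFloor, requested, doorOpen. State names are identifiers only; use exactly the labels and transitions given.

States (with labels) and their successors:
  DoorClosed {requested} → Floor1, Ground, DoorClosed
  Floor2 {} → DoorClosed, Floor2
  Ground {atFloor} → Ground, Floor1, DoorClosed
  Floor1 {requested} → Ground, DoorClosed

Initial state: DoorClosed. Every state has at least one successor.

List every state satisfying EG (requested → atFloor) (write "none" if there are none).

{Floor2, Ground}

States satisfying requested → atFloor: {Floor2, Ground}.
States satisfying EG (requested → atFloor): {Floor2, Ground}.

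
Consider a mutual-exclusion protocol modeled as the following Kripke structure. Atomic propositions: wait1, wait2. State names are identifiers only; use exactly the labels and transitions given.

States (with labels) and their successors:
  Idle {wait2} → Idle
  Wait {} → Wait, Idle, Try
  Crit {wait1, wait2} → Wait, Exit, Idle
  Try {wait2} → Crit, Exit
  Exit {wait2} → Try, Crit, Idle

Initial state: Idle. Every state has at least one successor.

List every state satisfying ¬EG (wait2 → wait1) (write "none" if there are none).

{Idle, Try, Exit}

States satisfying wait2 → wait1: {Wait, Crit}.
States satisfying EG (wait2 → wait1): {Wait, Crit}.
States satisfying ¬EG (wait2 → wait1): {Idle, Try, Exit}.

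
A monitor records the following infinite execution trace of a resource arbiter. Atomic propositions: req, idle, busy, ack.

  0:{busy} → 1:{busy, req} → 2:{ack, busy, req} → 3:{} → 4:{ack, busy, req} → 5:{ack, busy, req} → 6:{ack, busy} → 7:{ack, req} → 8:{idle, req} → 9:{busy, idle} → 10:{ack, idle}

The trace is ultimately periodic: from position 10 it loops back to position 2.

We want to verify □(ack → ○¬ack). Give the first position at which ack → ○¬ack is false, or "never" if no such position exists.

Check ack → ○¬ack at each position in order: 0 ✓, 1 ✓, 2 ✓, 3 ✓.
At position 4 the labels are {ack, busy, req} and the next position 5 has {ack, busy, req}, so ack → ○¬ack is false there. This is the first violation.

4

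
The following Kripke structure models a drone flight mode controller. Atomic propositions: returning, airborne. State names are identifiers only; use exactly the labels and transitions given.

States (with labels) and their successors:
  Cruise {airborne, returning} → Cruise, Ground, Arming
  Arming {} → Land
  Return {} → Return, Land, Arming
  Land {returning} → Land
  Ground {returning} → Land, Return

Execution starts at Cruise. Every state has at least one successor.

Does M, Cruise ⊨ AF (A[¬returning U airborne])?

States satisfying A[¬returning U airborne]: {Cruise}.
States satisfying AF (A[¬returning U airborne]): {Cruise}.
Cruise ∈ Sat(AF (A[¬returning U airborne])).

Yes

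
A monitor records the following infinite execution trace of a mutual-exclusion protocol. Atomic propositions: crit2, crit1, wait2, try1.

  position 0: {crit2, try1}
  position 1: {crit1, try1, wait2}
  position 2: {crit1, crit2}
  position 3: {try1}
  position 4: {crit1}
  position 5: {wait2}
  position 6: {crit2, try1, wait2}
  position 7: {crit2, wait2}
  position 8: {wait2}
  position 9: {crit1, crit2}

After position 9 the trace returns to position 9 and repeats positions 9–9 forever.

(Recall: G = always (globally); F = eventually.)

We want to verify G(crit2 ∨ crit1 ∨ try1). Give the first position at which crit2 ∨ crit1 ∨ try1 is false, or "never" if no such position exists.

Check crit2 ∨ crit1 ∨ try1 at each position in order: 0 ✓, 1 ✓, 2 ✓, 3 ✓, 4 ✓.
At position 5 the labels are {wait2}, so crit2 ∨ crit1 ∨ try1 is false there. This is the first violation.

5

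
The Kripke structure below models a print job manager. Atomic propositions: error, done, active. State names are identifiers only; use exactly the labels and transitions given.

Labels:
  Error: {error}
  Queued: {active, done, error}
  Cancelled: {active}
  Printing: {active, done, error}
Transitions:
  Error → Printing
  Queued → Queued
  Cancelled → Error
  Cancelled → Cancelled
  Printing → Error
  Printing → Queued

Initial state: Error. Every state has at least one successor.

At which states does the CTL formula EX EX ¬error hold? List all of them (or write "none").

States satisfying EX ¬error: {Cancelled}.
States satisfying EX EX ¬error: {Cancelled}.

{Cancelled}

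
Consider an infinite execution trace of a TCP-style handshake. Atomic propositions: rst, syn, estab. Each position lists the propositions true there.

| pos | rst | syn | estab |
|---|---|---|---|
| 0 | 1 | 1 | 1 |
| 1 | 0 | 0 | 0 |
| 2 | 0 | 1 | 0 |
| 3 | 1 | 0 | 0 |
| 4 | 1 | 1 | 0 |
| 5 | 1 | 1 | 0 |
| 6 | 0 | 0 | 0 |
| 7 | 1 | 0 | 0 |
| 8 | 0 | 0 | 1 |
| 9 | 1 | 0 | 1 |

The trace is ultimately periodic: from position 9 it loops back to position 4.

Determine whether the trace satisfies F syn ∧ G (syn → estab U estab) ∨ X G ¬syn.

No

The position after 0 is 1; G ¬syn is false there.
At position 0: F syn ∧ G (syn → estab U estab) is false; X G ¬syn is false; so F syn ∧ G (syn → estab U estab) ∨ X G ¬syn is false.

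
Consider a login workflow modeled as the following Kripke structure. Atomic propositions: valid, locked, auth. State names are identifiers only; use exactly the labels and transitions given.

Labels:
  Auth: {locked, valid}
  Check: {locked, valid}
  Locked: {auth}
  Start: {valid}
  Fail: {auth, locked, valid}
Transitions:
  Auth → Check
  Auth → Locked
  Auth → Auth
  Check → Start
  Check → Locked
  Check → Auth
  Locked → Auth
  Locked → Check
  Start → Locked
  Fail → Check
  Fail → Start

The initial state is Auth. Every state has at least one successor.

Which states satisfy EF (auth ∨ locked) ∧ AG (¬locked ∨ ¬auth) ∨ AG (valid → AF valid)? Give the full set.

{Auth, Check, Locked, Start, Fail}

States satisfying auth ∨ locked: {Auth, Check, Locked, Fail}.
States satisfying EF (auth ∨ locked): {Auth, Check, Locked, Start, Fail}.
States satisfying ¬locked ∨ ¬auth: {Auth, Check, Locked, Start}.
States satisfying AG (¬locked ∨ ¬auth): {Auth, Check, Locked, Start}.
States satisfying EF (auth ∨ locked) ∧ AG (¬locked ∨ ¬auth): {Auth, Check, Locked, Start}.
States satisfying valid → AF valid: {Auth, Check, Locked, Start, Fail}.
States satisfying AG (valid → AF valid): {Auth, Check, Locked, Start, Fail}.
States satisfying EF (auth ∨ locked) ∧ AG (¬locked ∨ ¬auth) ∨ AG (valid → AF valid): {Auth, Check, Locked, Start, Fail}.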